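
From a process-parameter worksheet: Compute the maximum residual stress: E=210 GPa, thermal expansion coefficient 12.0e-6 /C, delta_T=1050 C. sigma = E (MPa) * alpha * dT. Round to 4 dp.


sigma = 210*1000 * 12.0e-6 * 1050 = 2646.0 MPa


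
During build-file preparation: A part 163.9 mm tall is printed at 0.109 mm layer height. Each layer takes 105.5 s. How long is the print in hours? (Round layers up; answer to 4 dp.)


Layers = ceil(163.9/0.109) = 1504
t = 1504 * 105.5 / 3600 = 44.0756 hrs


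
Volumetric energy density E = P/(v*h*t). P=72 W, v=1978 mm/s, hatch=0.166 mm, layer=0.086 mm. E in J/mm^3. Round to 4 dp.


E = 72 / (1978*0.166*0.086) = 2.5498 J/mm^3


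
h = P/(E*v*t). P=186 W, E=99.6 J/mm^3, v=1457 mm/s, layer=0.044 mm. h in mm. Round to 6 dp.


h = 186 / (99.6*1457*0.044) = 0.02913 mm


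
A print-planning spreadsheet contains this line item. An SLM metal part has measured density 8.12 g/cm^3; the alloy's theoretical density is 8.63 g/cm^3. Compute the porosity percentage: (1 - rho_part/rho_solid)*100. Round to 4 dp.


Porosity = (1-8.12/8.63)*100 = 5.9096 %


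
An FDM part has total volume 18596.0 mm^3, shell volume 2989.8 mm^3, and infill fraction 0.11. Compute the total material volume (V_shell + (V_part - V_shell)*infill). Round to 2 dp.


V_infill = (18596.0 - 2989.8) * 0.11 = 1716.68
V_total = 2989.8 + 1716.68 = 4706.48 mm^3


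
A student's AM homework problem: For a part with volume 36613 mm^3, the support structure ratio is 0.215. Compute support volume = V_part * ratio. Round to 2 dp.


V_support = 36613 * 0.215 = 7871.8 mm^3


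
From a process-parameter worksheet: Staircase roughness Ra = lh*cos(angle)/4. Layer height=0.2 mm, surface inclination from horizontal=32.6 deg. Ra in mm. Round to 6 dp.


Ra = 0.2 * cos(32.6) / 4 = 0.042123 mm


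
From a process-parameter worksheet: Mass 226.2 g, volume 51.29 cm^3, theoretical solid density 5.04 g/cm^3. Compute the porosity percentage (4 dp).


rho_part = 226.2 / 51.29 = 4.41021642 g/cm^3
Porosity = (1 - 4.41021642/5.04)*100 = 12.4957 %


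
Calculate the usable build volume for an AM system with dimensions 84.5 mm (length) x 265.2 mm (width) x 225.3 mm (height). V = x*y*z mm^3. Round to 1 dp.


V = 84.5 * 265.2 * 225.3 = 5048837.8 mm^3


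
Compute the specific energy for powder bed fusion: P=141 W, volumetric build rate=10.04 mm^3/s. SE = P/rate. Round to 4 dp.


SE = 141 / 10.04 = 14.0438 J/mm^3


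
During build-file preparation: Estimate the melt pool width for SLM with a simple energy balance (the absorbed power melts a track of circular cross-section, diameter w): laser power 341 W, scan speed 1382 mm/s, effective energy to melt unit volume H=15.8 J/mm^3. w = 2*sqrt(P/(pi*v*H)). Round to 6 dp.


w = 2*sqrt(341/(pi*1382*15.8)) = 0.14101 mm


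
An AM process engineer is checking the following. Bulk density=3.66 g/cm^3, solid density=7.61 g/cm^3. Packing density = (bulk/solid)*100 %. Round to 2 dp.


Packing = (3.66/7.61)*100 = 48.09 %


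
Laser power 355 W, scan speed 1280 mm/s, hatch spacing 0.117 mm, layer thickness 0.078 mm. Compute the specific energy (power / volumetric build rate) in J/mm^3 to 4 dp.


Build rate = 1280 * 0.117 * 0.078 = 11.68128 mm^3/s
SE = 355 / 11.68128 = 30.3905 J/mm^3


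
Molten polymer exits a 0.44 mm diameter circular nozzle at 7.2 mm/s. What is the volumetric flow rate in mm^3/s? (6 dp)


A = pi*(0.44/2)^2 = 0.15205308 mm^2
Q = 0.15205308 * 7.2 = 1.094782 mm^3/s


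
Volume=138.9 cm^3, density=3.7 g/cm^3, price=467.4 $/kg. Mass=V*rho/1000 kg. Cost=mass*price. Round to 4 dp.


Mass = 138.9*3.7/1000 = 0.51393 kg
Cost = 0.51393 * 467.4 = 240.2109 $


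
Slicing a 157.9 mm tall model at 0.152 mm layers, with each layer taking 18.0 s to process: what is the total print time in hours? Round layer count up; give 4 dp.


Layers = ceil(157.9/0.152) = 1039
t = 1039 * 18.0 / 3600 = 5.195 hrs


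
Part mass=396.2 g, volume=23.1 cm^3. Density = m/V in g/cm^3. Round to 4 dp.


rho = 396.2 / 23.1 = 17.1515 g/cm^3


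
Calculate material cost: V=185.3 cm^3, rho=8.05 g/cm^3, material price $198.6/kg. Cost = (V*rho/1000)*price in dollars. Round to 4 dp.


Mass = 185.3*8.05/1000 = 1.491665 kg
Cost = 1.491665 * 198.6 = 296.2447 $


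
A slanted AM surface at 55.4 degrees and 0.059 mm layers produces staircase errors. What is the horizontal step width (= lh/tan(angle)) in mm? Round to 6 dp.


step = 0.059 / tan(55.4) = 0.040701 mm


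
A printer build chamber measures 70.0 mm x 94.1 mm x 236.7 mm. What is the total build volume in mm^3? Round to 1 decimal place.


V = 70.0 * 94.1 * 236.7 = 1559142.9 mm^3


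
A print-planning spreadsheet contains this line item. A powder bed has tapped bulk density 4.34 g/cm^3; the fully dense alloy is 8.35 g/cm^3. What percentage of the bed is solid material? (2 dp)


Packing = (4.34/8.35)*100 = 51.98 %


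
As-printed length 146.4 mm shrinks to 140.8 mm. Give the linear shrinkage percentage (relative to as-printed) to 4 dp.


Shrinkage = ((146.4-140.8)/146.4)*100 = 3.8251 %


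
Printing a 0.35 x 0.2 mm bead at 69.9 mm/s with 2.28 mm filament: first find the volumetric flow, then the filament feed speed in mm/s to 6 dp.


Q = 0.35 * 0.2 * 69.9 = 4.893 mm^3/s
A_fil = pi*(2.28/2)^2 = 4.08281381 mm^2
v_feed = 4.893 / 4.08281381 = 1.198438 mm/s


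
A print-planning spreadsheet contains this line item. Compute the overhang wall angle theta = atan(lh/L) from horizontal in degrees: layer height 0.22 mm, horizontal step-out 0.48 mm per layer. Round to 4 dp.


angle = atan(0.22/0.48) = 24.6236 degrees


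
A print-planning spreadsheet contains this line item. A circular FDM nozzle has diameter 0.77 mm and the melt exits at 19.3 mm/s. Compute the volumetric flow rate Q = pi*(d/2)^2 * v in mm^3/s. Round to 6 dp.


A = pi*(0.77/2)^2 = 0.46566257 mm^2
Q = 0.46566257 * 19.3 = 8.987288 mm^3/s


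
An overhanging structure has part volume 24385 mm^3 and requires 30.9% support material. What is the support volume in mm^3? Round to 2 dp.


V_support = 24385 * 0.309 = 7534.97 mm^3


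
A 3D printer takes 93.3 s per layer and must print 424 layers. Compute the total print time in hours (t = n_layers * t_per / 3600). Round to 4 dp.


t = 424 * 93.3 / 3600 = 10.9887 hrs


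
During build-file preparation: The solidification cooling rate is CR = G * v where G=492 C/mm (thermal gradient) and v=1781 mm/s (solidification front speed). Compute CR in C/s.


CR = 492 * 1781 = 876252 C/s


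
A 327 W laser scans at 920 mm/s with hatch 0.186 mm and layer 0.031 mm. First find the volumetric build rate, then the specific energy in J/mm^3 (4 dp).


Build rate = 920 * 0.186 * 0.031 = 5.30472 mm^3/s
SE = 327 / 5.30472 = 61.6432 J/mm^3


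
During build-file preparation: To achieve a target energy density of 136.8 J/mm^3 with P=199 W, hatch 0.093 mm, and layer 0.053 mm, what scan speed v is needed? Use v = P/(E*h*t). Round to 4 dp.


v = 199 / (136.8*0.093*0.053) = 295.1265 mm/s


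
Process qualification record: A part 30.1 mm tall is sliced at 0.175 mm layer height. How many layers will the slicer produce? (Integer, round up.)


Layers = ceil(30.1/0.175) = 172


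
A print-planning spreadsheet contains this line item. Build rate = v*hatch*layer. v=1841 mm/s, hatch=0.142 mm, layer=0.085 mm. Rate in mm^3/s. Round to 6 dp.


Rate = 1841 * 0.142 * 0.085 = 22.22087 mm^3/s


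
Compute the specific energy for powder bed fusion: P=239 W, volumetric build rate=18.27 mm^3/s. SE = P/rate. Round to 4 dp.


SE = 239 / 18.27 = 13.0816 J/mm^3


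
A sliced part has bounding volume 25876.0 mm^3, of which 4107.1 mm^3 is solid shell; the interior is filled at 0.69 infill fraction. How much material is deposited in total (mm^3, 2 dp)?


V_infill = (25876.0 - 4107.1) * 0.69 = 15020.54
V_total = 4107.1 + 15020.54 = 19127.64 mm^3


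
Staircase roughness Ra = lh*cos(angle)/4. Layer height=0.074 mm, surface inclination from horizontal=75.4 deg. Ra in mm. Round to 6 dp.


Ra = 0.074 * cos(75.4) / 4 = 0.004663 mm


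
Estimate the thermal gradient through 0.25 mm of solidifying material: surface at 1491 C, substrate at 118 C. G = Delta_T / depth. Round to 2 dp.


G = (1491-118)/0.25 = 5492.0 C/mm


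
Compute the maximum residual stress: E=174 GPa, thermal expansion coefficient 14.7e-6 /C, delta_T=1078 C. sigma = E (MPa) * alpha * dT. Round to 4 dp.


sigma = 174*1000 * 14.7e-6 * 1078 = 2757.3084 MPa


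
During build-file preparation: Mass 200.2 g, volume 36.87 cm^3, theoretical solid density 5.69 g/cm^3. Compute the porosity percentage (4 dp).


rho_part = 200.2 / 36.87 = 5.4298888 g/cm^3
Porosity = (1 - 5.4298888/5.69)*100 = 4.5714 %


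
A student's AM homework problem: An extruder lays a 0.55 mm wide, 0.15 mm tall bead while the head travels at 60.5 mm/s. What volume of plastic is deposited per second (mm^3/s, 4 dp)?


Rate = 0.55 * 0.15 * 60.5 = 4.9913 mm^3/s


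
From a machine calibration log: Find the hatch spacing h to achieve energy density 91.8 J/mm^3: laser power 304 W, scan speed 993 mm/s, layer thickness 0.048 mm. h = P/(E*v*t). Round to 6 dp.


h = 304 / (91.8*993*0.048) = 0.069477 mm


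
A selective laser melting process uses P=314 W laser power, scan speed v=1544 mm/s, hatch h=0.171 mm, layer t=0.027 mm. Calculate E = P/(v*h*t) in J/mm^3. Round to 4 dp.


E = 314 / (1544*0.171*0.027) = 44.0476 J/mm^3


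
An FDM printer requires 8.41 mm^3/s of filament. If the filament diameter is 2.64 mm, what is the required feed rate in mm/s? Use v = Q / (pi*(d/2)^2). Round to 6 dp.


A = pi*(2.64/2)^2 = 5.473911
v = 8.41 / 5.473911 = 1.536379 mm/s


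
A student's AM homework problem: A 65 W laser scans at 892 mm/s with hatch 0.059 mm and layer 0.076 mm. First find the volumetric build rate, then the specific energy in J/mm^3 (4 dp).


Build rate = 892 * 0.059 * 0.076 = 3.999728 mm^3/s
SE = 65 / 3.999728 = 16.2511 J/mm^3


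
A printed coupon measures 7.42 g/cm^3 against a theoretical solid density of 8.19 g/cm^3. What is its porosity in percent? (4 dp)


Porosity = (1-7.42/8.19)*100 = 9.4017 %


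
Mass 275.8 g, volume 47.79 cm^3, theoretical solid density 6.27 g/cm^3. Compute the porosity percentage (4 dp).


rho_part = 275.8 / 47.79 = 5.77108182 g/cm^3
Porosity = (1 - 5.77108182/6.27)*100 = 7.9572 %


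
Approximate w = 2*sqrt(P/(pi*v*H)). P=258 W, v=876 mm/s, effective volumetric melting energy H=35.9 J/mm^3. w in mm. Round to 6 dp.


w = 2*sqrt(258/(pi*876*35.9)) = 0.102203 mm


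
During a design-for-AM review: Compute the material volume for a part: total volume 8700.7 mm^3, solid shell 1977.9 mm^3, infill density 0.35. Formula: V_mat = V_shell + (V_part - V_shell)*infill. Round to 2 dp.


V_infill = (8700.7 - 1977.9) * 0.35 = 2352.98
V_total = 1977.9 + 2352.98 = 4330.88 mm^3


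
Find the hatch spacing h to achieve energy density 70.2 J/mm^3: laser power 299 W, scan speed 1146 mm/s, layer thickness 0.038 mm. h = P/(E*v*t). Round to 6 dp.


h = 299 / (70.2*1146*0.038) = 0.097806 mm


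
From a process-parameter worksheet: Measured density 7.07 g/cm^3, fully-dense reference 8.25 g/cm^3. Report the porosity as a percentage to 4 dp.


Porosity = (1-7.07/8.25)*100 = 14.303 %


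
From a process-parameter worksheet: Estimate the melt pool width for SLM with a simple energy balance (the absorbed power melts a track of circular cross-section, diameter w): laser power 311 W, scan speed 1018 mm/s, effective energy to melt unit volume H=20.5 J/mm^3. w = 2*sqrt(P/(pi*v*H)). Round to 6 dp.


w = 2*sqrt(311/(pi*1018*20.5)) = 0.137748 mm


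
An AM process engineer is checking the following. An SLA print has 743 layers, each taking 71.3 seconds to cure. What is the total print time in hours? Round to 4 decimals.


t = 743 * 71.3 / 3600 = 14.7155 hrs


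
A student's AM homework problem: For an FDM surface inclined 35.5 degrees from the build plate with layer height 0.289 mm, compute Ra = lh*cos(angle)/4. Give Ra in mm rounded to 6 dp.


Ra = 0.289 * cos(35.5) / 4 = 0.05882 mm


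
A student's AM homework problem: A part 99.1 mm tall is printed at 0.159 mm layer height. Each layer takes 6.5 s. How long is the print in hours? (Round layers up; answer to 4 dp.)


Layers = ceil(99.1/0.159) = 624
t = 624 * 6.5 / 3600 = 1.1267 hrs


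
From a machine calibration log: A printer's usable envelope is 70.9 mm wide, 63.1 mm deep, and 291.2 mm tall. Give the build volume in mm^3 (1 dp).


V = 70.9 * 63.1 * 291.2 = 1302767.6 mm^3


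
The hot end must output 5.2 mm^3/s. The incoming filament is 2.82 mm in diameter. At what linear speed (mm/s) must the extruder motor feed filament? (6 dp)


A = pi*(2.82/2)^2 = 6.2458
v = 5.2 / 6.2458 = 0.832559 mm/s


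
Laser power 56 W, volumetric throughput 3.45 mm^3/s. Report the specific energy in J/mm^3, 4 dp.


SE = 56 / 3.45 = 16.2319 J/mm^3


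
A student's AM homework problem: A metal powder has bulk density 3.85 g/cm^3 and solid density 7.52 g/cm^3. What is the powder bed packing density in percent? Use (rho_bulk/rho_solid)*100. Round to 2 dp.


Packing = (3.85/7.52)*100 = 51.2 %


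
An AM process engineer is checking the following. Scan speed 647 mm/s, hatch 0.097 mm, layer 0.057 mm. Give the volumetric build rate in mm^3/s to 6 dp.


Rate = 647 * 0.097 * 0.057 = 3.577263 mm^3/s


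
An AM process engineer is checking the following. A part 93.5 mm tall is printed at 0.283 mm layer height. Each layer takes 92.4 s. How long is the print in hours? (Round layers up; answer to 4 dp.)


Layers = ceil(93.5/0.283) = 331
t = 331 * 92.4 / 3600 = 8.4957 hrs


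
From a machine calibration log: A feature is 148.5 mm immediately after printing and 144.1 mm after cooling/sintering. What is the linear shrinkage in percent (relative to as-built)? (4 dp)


Shrinkage = ((148.5-144.1)/148.5)*100 = 2.963 %


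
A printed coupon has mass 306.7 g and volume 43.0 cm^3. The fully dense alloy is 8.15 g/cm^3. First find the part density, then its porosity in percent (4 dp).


rho_part = 306.7 / 43.0 = 7.13255814 g/cm^3
Porosity = (1 - 7.13255814/8.15)*100 = 12.4839 %


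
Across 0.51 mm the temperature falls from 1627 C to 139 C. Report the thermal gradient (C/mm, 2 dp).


G = (1627-139)/0.51 = 2917.65 C/mm


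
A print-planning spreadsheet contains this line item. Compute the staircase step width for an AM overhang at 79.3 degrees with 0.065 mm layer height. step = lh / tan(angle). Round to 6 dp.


step = 0.065 / tan(79.3) = 0.012282 mm


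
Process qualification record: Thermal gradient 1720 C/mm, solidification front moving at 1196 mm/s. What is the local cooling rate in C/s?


CR = 1720 * 1196 = 2057120 C/s


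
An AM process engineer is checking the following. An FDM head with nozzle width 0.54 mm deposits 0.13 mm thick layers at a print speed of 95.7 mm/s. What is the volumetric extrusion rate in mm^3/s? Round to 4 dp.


Rate = 0.54 * 0.13 * 95.7 = 6.7181 mm^3/s


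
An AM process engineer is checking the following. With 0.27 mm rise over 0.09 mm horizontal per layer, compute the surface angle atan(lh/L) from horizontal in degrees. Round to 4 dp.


angle = atan(0.27/0.09) = 71.5651 degrees


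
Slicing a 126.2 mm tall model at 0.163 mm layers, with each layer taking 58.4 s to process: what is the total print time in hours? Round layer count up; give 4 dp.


Layers = ceil(126.2/0.163) = 775
t = 775 * 58.4 / 3600 = 12.5722 hrs


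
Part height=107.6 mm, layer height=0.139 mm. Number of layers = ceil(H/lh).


Layers = ceil(107.6/0.139) = 775


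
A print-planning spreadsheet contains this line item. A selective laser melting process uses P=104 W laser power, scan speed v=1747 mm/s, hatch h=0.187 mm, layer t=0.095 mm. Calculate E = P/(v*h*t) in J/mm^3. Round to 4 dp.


E = 104 / (1747*0.187*0.095) = 3.351 J/mm^3


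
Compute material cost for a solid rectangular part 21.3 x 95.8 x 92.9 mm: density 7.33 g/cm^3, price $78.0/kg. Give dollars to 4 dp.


V = 21.3 * 95.8 * 92.9 = 189566.166 mm^3 = 189.566166 cm^3
Mass = 189.566166 * 7.33 / 1000 = 1.38952 kg
Cost = 1.38952 * 78.0 = 108.3826 $


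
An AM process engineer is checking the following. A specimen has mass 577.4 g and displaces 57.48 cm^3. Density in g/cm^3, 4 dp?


rho = 577.4 / 57.48 = 10.0452 g/cm^3


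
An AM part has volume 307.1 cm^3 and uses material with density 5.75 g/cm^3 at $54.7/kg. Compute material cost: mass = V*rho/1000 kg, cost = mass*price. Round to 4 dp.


Mass = 307.1*5.75/1000 = 1.765825 kg
Cost = 1.765825 * 54.7 = 96.5906 $


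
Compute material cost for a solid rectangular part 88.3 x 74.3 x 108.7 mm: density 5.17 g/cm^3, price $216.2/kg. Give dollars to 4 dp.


V = 88.3 * 74.3 * 108.7 = 713147.003 mm^3 = 713.147003 cm^3
Mass = 713.147003 * 5.17 / 1000 = 3.68697001 kg
Cost = 3.68697001 * 216.2 = 797.1229 $


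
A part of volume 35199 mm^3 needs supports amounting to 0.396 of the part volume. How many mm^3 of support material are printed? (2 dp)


V_support = 35199 * 0.396 = 13938.8 mm^3


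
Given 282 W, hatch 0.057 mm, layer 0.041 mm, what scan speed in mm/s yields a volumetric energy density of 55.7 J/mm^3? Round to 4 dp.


v = 282 / (55.7*0.057*0.041) = 2166.3828 mm/s


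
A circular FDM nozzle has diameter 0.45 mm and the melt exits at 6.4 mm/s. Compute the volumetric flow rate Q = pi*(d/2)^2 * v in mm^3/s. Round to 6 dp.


A = pi*(0.45/2)^2 = 0.15904313 mm^2
Q = 0.15904313 * 6.4 = 1.017876 mm^3/s


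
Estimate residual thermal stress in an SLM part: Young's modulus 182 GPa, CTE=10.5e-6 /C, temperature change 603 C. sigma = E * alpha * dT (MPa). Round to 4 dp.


sigma = 182*1000 * 10.5e-6 * 603 = 1152.333 MPa


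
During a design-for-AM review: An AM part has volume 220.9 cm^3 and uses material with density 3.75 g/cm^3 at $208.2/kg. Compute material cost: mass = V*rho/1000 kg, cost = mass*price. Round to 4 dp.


Mass = 220.9*3.75/1000 = 0.828375 kg
Cost = 0.828375 * 208.2 = 172.4677 $


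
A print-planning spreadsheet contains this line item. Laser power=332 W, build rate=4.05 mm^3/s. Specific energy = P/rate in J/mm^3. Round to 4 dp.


SE = 332 / 4.05 = 81.9753 J/mm^3


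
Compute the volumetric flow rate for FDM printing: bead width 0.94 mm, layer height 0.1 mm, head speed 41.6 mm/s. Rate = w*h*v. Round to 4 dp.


Rate = 0.94 * 0.1 * 41.6 = 3.9104 mm^3/s


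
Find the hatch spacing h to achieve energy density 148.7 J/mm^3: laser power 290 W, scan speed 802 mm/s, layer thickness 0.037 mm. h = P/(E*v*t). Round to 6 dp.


h = 290 / (148.7*802*0.037) = 0.065722 mm


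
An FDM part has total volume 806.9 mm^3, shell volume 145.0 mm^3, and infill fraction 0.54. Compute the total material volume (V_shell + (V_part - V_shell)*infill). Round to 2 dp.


V_infill = (806.9 - 145.0) * 0.54 = 357.43
V_total = 145.0 + 357.43 = 502.43 mm^3


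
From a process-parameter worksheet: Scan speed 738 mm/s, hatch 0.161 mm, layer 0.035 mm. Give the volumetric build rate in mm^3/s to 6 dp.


Rate = 738 * 0.161 * 0.035 = 4.15863 mm^3/s


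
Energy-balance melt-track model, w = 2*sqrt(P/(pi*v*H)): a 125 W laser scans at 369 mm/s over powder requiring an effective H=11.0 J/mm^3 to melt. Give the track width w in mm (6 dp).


w = 2*sqrt(125/(pi*369*11.0)) = 0.198016 mm


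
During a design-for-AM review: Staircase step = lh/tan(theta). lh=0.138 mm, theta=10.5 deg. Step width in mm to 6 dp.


step = 0.138 / tan(10.5) = 0.744581 mm


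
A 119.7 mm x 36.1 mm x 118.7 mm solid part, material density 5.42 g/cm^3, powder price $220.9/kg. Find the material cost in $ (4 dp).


V = 119.7 * 36.1 * 118.7 = 512922.879 mm^3 = 512.922879 cm^3
Mass = 512.922879 * 5.42 / 1000 = 2.780042 kg
Cost = 2.780042 * 220.9 = 614.1113 $


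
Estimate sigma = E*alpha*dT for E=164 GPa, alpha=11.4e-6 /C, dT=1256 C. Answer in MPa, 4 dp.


sigma = 164*1000 * 11.4e-6 * 1256 = 2348.2176 MPa


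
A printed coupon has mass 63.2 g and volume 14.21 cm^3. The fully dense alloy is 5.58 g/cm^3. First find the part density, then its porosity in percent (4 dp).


rho_part = 63.2 / 14.21 = 4.44757213 g/cm^3
Porosity = (1 - 4.44757213/5.58)*100 = 20.2944 %


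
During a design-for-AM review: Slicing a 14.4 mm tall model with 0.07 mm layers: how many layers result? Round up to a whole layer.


Layers = ceil(14.4/0.07) = 206


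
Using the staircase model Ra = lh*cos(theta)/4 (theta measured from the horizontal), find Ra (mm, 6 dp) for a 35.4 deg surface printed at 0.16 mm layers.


Ra = 0.16 * cos(35.4) / 4 = 0.032605 mm


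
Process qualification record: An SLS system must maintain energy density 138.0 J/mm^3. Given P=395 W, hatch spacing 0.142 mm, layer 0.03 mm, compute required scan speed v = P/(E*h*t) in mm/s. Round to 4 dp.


v = 395 / (138.0*0.142*0.03) = 671.9058 mm/s


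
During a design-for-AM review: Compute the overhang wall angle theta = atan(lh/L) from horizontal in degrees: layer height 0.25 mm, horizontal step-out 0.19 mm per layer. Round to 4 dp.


angle = atan(0.25/0.19) = 52.7652 degrees


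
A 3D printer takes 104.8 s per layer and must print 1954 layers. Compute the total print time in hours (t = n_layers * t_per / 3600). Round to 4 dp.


t = 1954 * 104.8 / 3600 = 56.8831 hrs


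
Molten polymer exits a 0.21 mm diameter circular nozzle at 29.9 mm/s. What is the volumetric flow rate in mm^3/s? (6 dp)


A = pi*(0.21/2)^2 = 0.03463606 mm^2
Q = 0.03463606 * 29.9 = 1.035618 mm^3/s


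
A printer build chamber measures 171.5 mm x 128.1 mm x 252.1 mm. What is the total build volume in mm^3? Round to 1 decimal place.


V = 171.5 * 128.1 * 252.1 = 5538422.7 mm^3


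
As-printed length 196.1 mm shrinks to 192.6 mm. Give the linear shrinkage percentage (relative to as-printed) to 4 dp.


Shrinkage = ((196.1-192.6)/196.1)*100 = 1.7848 %


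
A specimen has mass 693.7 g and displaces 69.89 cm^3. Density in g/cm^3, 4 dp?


rho = 693.7 / 69.89 = 9.9256 g/cm^3


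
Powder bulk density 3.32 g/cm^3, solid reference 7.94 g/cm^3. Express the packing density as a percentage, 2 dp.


Packing = (3.32/7.94)*100 = 41.81 %


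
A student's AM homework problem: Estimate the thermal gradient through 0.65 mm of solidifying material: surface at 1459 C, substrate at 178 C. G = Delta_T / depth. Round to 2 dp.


G = (1459-178)/0.65 = 1970.77 C/mm


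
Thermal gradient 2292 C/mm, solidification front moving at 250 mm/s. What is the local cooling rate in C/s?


CR = 2292 * 250 = 573000 C/s


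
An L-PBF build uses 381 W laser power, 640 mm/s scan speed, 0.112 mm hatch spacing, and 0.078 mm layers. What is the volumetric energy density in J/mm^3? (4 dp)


E = 381 / (640*0.112*0.078) = 68.1447 J/mm^3


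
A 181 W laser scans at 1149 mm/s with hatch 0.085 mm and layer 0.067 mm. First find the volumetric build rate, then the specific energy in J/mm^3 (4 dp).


Build rate = 1149 * 0.085 * 0.067 = 6.543555 mm^3/s
SE = 181 / 6.543555 = 27.6608 J/mm^3


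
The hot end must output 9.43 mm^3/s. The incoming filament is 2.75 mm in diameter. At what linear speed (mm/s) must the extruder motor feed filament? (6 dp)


A = pi*(2.75/2)^2 = 5.939574
v = 9.43 / 5.939574 = 1.587656 mm/s


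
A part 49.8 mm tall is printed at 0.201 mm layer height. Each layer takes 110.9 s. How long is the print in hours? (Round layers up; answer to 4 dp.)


Layers = ceil(49.8/0.201) = 248
t = 248 * 110.9 / 3600 = 7.6398 hrs


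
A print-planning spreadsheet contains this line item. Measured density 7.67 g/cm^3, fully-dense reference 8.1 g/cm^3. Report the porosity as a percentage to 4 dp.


Porosity = (1-7.67/8.1)*100 = 5.3086 %


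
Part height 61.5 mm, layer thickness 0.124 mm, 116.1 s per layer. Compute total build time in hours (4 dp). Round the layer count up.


Layers = ceil(61.5/0.124) = 496
t = 496 * 116.1 / 3600 = 15.996 hrs


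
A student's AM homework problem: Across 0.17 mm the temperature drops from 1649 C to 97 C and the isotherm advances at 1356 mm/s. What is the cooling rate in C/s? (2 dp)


G = (1649-97)/0.17 = 9129.41176471 C/mm
CR = 9129.41176471 * 1356 = 12379482.35 C/s


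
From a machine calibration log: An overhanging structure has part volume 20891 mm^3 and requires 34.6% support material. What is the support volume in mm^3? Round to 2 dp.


V_support = 20891 * 0.346 = 7228.29 mm^3


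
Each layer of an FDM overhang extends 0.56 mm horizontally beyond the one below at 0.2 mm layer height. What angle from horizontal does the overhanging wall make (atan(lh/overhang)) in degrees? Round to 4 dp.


angle = atan(0.2/0.56) = 19.6538 degrees


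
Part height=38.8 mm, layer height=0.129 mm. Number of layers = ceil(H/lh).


Layers = ceil(38.8/0.129) = 301


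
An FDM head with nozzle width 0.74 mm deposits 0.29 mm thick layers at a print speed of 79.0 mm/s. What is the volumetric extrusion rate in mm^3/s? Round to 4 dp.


Rate = 0.74 * 0.29 * 79.0 = 16.9534 mm^3/s


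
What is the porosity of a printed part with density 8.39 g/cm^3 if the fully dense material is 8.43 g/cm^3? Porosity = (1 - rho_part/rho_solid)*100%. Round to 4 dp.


Porosity = (1-8.39/8.43)*100 = 0.4745 %


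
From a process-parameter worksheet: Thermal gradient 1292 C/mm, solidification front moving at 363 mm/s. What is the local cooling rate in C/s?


CR = 1292 * 363 = 468996 C/s


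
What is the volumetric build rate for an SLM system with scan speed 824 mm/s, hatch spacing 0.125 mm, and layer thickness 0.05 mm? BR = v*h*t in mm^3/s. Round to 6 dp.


Rate = 824 * 0.125 * 0.05 = 5.15 mm^3/s


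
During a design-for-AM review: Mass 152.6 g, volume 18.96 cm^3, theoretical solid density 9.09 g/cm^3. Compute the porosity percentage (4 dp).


rho_part = 152.6 / 18.96 = 8.04852321 g/cm^3
Porosity = (1 - 8.04852321/9.09)*100 = 11.4574 %


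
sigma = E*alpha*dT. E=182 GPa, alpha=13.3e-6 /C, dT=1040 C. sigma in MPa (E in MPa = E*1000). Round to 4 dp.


sigma = 182*1000 * 13.3e-6 * 1040 = 2517.424 MPa


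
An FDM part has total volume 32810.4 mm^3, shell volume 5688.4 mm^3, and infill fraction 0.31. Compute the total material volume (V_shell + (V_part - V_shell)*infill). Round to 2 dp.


V_infill = (32810.4 - 5688.4) * 0.31 = 8407.82
V_total = 5688.4 + 8407.82 = 14096.22 mm^3


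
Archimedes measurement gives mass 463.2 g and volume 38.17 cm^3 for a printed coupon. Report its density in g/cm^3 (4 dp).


rho = 463.2 / 38.17 = 12.1352 g/cm^3


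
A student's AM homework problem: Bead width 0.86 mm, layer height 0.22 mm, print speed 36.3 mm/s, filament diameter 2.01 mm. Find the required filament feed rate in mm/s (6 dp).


Q = 0.86 * 0.22 * 36.3 = 6.86796 mm^3/s
A_fil = pi*(2.01/2)^2 = 3.17308712 mm^2
v_feed = 6.86796 / 3.17308712 = 2.164441 mm/s


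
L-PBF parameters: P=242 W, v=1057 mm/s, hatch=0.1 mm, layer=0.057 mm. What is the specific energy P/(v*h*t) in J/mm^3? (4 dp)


Build rate = 1057 * 0.1 * 0.057 = 6.0249 mm^3/s
SE = 242 / 6.0249 = 40.1666 J/mm^3


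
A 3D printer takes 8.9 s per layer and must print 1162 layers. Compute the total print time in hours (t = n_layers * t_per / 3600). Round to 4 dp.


t = 1162 * 8.9 / 3600 = 2.8727 hrs


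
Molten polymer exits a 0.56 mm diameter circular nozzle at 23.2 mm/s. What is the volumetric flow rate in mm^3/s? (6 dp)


A = pi*(0.56/2)^2 = 0.24630086 mm^2
Q = 0.24630086 * 23.2 = 5.71418 mm^3/s


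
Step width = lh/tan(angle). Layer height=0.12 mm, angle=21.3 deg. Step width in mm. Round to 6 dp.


step = 0.12 / tan(21.3) = 0.307784 mm


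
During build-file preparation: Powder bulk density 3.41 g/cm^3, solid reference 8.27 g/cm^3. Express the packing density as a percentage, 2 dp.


Packing = (3.41/8.27)*100 = 41.23 %


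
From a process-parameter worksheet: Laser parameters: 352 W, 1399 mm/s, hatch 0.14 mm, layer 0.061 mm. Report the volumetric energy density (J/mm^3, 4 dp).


E = 352 / (1399*0.14*0.061) = 29.4623 J/mm^3


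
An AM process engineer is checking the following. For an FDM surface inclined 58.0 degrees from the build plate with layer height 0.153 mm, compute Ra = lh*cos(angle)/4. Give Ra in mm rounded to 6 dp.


Ra = 0.153 * cos(58.0) / 4 = 0.020269 mm


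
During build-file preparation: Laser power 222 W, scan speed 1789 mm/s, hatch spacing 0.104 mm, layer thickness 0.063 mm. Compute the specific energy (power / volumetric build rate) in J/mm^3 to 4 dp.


Build rate = 1789 * 0.104 * 0.063 = 11.721528 mm^3/s
SE = 222 / 11.721528 = 18.9395 J/mm^3


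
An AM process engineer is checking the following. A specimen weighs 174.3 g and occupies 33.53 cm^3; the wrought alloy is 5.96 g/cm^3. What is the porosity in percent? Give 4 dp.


rho_part = 174.3 / 33.53 = 5.19832985 g/cm^3
Porosity = (1 - 5.19832985/5.96)*100 = 12.7797 %


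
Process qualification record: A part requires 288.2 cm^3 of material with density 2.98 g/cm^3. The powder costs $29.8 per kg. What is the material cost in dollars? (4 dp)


Mass = 288.2*2.98/1000 = 0.858836 kg
Cost = 0.858836 * 29.8 = 25.5933 $


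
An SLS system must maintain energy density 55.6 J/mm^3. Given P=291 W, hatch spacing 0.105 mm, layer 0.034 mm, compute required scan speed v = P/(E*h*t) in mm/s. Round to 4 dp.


v = 291 / (55.6*0.105*0.034) = 1466.054 mm/s


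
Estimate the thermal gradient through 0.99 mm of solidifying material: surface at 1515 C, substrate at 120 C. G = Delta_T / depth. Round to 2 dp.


G = (1515-120)/0.99 = 1409.09 C/mm


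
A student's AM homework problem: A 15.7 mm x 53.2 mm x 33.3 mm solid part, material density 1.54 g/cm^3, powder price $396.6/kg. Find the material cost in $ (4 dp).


V = 15.7 * 53.2 * 33.3 = 27813.492 mm^3 = 27.813492 cm^3
Mass = 27.813492 * 1.54 / 1000 = 0.04283278 kg
Cost = 0.04283278 * 396.6 = 16.9875 $


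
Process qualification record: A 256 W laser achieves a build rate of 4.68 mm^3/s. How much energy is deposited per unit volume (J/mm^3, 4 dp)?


SE = 256 / 4.68 = 54.7009 J/mm^3


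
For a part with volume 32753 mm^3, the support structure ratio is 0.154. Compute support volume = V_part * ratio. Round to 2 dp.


V_support = 32753 * 0.154 = 5043.96 mm^3


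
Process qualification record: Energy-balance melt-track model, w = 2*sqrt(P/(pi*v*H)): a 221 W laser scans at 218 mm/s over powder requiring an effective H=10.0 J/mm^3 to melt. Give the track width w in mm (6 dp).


w = 2*sqrt(221/(pi*218*10.0)) = 0.359272 mm


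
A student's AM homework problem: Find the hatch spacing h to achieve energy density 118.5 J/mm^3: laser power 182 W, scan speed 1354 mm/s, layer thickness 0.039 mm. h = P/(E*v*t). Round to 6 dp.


h = 182 / (118.5*1354*0.039) = 0.029085 mm


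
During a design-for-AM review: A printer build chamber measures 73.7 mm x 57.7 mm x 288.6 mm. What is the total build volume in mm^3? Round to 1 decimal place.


V = 73.7 * 57.7 * 288.6 = 1227268.6 mm^3


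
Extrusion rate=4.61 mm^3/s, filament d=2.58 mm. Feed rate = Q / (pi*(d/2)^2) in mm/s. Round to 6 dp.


A = pi*(2.58/2)^2 = 5.227924
v = 4.61 / 5.227924 = 0.881803 mm/s


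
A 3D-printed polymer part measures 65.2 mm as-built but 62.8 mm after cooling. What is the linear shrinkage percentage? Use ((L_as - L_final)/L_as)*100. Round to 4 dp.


Shrinkage = ((65.2-62.8)/65.2)*100 = 3.681 %


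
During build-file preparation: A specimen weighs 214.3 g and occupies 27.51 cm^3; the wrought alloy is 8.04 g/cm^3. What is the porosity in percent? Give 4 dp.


rho_part = 214.3 / 27.51 = 7.78989458 g/cm^3
Porosity = (1 - 7.78989458/8.04)*100 = 3.1108 %


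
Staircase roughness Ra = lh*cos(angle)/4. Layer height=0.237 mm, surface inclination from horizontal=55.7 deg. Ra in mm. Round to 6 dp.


Ra = 0.237 * cos(55.7) / 4 = 0.033389 mm


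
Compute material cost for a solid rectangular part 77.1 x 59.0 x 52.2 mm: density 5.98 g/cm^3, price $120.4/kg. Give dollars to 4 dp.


V = 77.1 * 59.0 * 52.2 = 237452.58 mm^3 = 237.45258 cm^3
Mass = 237.45258 * 5.98 / 1000 = 1.41996643 kg
Cost = 1.41996643 * 120.4 = 170.964 $


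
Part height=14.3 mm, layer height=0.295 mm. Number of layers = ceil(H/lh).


Layers = ceil(14.3/0.295) = 49


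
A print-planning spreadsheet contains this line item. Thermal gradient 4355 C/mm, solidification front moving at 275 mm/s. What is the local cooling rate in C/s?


CR = 4355 * 275 = 1197625 C/s


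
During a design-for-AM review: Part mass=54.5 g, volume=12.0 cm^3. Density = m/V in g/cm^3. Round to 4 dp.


rho = 54.5 / 12.0 = 4.5417 g/cm^3


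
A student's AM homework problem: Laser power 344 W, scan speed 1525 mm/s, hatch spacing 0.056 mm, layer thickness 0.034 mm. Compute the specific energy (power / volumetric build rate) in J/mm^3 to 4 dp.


Build rate = 1525 * 0.056 * 0.034 = 2.9036 mm^3/s
SE = 344 / 2.9036 = 118.4736 J/mm^3


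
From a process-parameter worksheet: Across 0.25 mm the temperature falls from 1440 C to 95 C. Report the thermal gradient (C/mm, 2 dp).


G = (1440-95)/0.25 = 5380.0 C/mm


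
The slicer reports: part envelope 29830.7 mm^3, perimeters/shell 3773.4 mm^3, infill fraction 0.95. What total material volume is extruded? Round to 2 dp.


V_infill = (29830.7 - 3773.4) * 0.95 = 24754.44
V_total = 3773.4 + 24754.44 = 28527.84 mm^3


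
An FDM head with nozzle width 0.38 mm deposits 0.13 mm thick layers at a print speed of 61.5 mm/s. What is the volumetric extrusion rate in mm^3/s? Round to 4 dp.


Rate = 0.38 * 0.13 * 61.5 = 3.0381 mm^3/s


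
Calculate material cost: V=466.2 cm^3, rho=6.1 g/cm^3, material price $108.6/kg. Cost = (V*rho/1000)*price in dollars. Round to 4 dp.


Mass = 466.2*6.1/1000 = 2.84382 kg
Cost = 2.84382 * 108.6 = 308.8389 $


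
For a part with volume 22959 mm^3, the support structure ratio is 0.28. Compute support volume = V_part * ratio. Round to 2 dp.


V_support = 22959 * 0.28 = 6428.52 mm^3


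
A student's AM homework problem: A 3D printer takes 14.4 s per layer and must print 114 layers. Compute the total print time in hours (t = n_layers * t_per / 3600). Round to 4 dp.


t = 114 * 14.4 / 3600 = 0.456 hrs


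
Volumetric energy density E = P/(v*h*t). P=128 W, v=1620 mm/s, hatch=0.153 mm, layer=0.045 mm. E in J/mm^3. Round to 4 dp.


E = 128 / (1620*0.153*0.045) = 11.476 J/mm^3


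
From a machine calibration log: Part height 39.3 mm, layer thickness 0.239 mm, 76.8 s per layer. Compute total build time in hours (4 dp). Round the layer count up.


Layers = ceil(39.3/0.239) = 165
t = 165 * 76.8 / 3600 = 3.52 hrs


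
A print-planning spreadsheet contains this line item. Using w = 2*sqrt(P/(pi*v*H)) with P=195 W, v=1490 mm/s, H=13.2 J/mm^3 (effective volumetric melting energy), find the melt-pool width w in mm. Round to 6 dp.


w = 2*sqrt(195/(pi*1490*13.2)) = 0.112355 mm


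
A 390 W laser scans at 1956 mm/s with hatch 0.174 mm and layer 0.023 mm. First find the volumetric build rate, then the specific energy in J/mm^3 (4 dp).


Build rate = 1956 * 0.174 * 0.023 = 7.827912 mm^3/s
SE = 390 / 7.827912 = 49.8217 J/mm^3


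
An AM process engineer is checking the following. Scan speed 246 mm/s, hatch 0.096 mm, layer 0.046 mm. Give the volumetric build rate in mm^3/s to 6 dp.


Rate = 246 * 0.096 * 0.046 = 1.086336 mm^3/s


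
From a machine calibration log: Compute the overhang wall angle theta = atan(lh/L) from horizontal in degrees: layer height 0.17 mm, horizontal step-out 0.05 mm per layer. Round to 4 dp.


angle = atan(0.17/0.05) = 73.6105 degrees


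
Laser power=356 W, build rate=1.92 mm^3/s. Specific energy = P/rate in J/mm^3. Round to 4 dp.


SE = 356 / 1.92 = 185.4167 J/mm^3


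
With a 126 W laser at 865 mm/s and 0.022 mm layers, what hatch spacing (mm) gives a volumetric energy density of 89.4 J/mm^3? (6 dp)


h = 126 / (89.4*865*0.022) = 0.074062 mm


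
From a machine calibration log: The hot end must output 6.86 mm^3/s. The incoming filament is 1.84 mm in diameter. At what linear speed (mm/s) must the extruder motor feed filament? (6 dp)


A = pi*(1.84/2)^2 = 2.659044
v = 6.86 / 2.659044 = 2.579875 mm/s


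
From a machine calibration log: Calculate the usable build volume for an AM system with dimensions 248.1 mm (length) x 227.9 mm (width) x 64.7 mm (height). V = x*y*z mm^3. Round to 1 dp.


V = 248.1 * 227.9 * 64.7 = 3658266.8 mm^3


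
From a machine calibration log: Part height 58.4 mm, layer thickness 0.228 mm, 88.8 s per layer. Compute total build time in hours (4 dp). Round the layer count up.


Layers = ceil(58.4/0.228) = 257
t = 257 * 88.8 / 3600 = 6.3393 hrs


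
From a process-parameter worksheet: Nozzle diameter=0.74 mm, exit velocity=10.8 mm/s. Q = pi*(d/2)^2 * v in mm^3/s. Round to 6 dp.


A = pi*(0.74/2)^2 = 0.43008403 mm^2
Q = 0.43008403 * 10.8 = 4.644908 mm^3/s


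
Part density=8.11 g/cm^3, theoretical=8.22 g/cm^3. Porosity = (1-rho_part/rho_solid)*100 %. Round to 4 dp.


Porosity = (1-8.11/8.22)*100 = 1.3382 %


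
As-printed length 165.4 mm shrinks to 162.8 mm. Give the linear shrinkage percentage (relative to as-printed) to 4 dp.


Shrinkage = ((165.4-162.8)/165.4)*100 = 1.5719 %


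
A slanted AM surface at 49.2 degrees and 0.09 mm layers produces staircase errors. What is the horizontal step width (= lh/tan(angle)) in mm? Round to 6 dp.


step = 0.09 / tan(49.2) = 0.077686 mm


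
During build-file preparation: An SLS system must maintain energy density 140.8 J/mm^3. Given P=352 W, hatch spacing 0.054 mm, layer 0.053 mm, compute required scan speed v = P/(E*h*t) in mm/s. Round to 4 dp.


v = 352 / (140.8*0.054*0.053) = 873.515 mm/s


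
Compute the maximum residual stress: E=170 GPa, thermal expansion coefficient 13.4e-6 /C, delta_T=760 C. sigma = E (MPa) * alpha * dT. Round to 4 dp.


sigma = 170*1000 * 13.4e-6 * 760 = 1731.28 MPa


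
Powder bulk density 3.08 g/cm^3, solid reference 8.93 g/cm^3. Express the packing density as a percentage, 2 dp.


Packing = (3.08/8.93)*100 = 34.49 %


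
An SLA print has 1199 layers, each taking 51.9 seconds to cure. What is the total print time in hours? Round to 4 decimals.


t = 1199 * 51.9 / 3600 = 17.2856 hrs


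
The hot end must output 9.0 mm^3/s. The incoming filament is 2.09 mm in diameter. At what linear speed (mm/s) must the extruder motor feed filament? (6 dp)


A = pi*(2.09/2)^2 = 3.430698
v = 9.0 / 3.430698 = 2.623373 mm/s


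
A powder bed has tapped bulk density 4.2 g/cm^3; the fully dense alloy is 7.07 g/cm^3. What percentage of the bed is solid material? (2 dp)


Packing = (4.2/7.07)*100 = 59.41 %


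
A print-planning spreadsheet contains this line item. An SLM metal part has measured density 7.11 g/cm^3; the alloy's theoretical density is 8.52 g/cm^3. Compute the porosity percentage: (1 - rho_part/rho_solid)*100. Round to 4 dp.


Porosity = (1-7.11/8.52)*100 = 16.5493 %


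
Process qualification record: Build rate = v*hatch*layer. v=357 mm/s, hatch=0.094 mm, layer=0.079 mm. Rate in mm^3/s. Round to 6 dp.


Rate = 357 * 0.094 * 0.079 = 2.651082 mm^3/s


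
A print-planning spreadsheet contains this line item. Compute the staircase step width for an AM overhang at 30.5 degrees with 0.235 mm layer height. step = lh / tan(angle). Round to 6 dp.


step = 0.235 / tan(30.5) = 0.398951 mm


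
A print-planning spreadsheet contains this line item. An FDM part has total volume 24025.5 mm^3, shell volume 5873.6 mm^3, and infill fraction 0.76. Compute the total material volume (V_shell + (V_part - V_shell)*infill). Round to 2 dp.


V_infill = (24025.5 - 5873.6) * 0.76 = 13795.44
V_total = 5873.6 + 13795.44 = 19669.04 mm^3
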